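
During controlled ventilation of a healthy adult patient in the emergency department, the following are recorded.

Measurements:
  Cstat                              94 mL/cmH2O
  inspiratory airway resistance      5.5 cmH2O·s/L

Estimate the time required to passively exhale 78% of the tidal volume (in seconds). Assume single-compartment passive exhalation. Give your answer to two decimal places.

0.78

τ = R × C = 5.5 × 94 mL/cmH2O = 5.5 × 0.094 L/cmH2O = 0.517 s.
Exhaled fraction f = 1 − e^(−t/τ) → t = −τ·ln(1 − f) = −0.517·ln(0.22) = 0.7828 s.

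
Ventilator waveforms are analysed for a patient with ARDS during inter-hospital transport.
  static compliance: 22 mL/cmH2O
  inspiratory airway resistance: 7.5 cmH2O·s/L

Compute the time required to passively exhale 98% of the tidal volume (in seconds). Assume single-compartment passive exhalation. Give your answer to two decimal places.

0.65

τ = R × C = 7.5 × 22 mL/cmH2O = 7.5 × 0.022 L/cmH2O = 0.165 s.
Exhaled fraction f = 1 − e^(−t/τ) → t = −τ·ln(1 − f) = −0.165·ln(0.02) = 0.6455 s.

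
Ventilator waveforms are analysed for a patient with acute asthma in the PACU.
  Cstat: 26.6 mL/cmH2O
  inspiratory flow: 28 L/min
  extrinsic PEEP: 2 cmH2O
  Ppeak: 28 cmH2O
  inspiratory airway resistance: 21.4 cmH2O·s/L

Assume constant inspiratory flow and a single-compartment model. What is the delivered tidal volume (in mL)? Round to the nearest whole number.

426

Flow: 28 L/min ÷ 60 = 0.4667 L/s.
Equation of motion (constant flow): PIP = Vt/C + R·V̇ + PEEP.
Vt/C = PIP − R·V̇ − PEEP = 28 − 9.987 − 2 = 16.013 cmH2O.
Vt = C × 16.013 = 26.6 × 16.013 = 425.95 mL.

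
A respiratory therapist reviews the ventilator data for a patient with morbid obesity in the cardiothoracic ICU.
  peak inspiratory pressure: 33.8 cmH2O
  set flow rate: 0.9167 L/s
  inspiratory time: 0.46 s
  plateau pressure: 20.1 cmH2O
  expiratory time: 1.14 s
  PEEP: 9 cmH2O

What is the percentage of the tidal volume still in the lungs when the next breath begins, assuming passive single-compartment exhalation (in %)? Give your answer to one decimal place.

Vt = flow × Ti = 0.9167 L/s × 0.46 s × 1000 mL/L = 421.68 mL.
R = (PIP − Pplat)/V̇ = (33.8 − 20.1) / 0.9167 = 13.7/0.9167 = 14.945 cmH2O·s/L.
C = Vt/(Pplat − PEEP) = 421.68 / (20.1 − 9) = 421.68/11.1 = 37.989 mL/cmH2O.
τ = R × C = 14.945 × 0.03799 L/cmH2O = 0.5678 s.
Fraction remaining at end-expiration = e^(−Te/τ) = e^(−1.14/0.5678) = 0.1343 → 13.43%.

13.4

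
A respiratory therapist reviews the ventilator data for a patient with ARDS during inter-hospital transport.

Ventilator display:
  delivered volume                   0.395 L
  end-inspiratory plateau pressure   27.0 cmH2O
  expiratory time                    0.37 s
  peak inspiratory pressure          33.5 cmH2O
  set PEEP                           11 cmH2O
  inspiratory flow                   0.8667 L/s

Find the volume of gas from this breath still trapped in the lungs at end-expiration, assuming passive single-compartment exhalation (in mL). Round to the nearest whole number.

R = (PIP − Pplat)/V̇ = (33.5 − 27.0) / 0.8667 = 6.5/0.8667 = 7.5 cmH2O·s/L.
C = Vt/(Pplat − PEEP) = 395.0 / (27.0 − 11) = 395.0/16.0 = 24.688 mL/cmH2O.
τ = R × C = 7.5 × 0.02469 L/cmH2O = 0.1852 s.
Fraction remaining = e^(−Te/τ) = e^(−0.37/0.1852) = 0.1356.
Trapped volume = 395.0 × 0.1356 = 53.562 mL.

54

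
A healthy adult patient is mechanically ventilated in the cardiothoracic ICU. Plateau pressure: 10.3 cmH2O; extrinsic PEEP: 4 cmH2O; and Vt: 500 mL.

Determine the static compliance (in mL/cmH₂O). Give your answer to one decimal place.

79.4

Cstat = Vt / (Pplat − PEEP) = 500 / (10.3 − 4) = 500 / 6.3 = 79.365 mL/cmH2O.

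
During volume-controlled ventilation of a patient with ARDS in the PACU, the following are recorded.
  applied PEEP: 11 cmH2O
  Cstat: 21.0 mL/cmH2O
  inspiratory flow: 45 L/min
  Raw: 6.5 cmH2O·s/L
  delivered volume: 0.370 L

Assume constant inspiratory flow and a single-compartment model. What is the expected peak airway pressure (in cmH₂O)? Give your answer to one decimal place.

Flow: 45 L/min ÷ 60 = 0.75 L/s.
Equation of motion (constant flow): PIP = Vt/C + R·V̇ + PEEP.
PIP = 370/21.0 + 6.5×0.75 + 11 = 17.619 + 4.875 + 11 = 33.494 cmH2O.

33.5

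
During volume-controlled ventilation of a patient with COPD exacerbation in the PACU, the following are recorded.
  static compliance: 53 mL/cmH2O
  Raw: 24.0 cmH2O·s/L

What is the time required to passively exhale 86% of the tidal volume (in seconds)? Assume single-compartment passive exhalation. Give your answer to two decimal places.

τ = R × C = 24.0 × 53 mL/cmH2O = 24.0 × 0.053 L/cmH2O = 1.272 s.
Exhaled fraction f = 1 − e^(−t/τ) → t = −τ·ln(1 − f) = −1.272·ln(0.14) = 2.501 s.

2.50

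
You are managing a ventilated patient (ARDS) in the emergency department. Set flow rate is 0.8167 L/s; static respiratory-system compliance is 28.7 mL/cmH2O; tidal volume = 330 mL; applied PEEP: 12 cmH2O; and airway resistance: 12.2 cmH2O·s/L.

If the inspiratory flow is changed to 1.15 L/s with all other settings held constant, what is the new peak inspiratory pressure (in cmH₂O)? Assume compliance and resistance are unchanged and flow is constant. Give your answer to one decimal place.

PIP = Vt/C + R·V̇ + PEEP (constant-flow equation of motion).
Only the resistive term changes: ΔPIP = R × ΔV̇ = 12.2 × (1.15 − 0.8167) = 12.2 × 0.3333 = 4.066 cmH2O.
Original PIP = 330/28.7 + 12.2×0.8167 + 12 = 33.462 cmH2O; new PIP = 33.462 + (4.066) = 37.528 cmH2O.

37.5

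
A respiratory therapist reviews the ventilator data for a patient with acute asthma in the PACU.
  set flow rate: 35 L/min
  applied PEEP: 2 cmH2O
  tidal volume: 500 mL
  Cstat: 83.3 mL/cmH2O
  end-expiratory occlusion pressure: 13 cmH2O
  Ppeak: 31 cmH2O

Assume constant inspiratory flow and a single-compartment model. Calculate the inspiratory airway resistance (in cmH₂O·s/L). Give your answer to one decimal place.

Flow: 35 L/min ÷ 60 = 0.5833 L/s.
Total PEEP = 13 cmH2O (set 2 + intrinsic 11); this is the baseline alveolar pressure.
Equation of motion (constant flow): PIP = Vt/C + R·V̇ + PEEP.
R·V̇ = PIP − Vt/C − PEEP = 31 − 500/83.3 − 13 = 31 − 6.002 − 13 = 11.998 cmH2O.
R = 11.998 / 0.5833 = 20.569 cmH2O·s/L.

20.6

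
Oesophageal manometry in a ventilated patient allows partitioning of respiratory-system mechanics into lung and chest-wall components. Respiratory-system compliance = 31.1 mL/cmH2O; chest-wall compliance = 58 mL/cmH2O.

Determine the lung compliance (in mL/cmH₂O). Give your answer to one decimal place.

67.1

1/CL = 1/Crs − 1/Ccw.
1/CL = 1/31.1 − 1/58 = 0.01491.
CL = 67.069 mL/cmH2O.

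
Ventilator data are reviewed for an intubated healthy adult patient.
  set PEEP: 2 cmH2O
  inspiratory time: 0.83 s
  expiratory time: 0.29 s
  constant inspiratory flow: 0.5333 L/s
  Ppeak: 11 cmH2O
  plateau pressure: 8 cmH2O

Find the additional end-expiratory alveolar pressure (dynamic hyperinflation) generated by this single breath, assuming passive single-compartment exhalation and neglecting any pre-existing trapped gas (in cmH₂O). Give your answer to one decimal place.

Vt = flow × Ti = 0.5333 L/s × 0.83 s × 1000 mL/L = 442.64 mL.
R = (PIP − Pplat)/V̇ = (11 − 8) / 0.5333 = 3.0/0.5333 = 5.625 cmH2O·s/L.
C = Vt/(Pplat − PEEP) = 442.64 / (8 − 2) = 442.64/6.0 = 73.773 mL/cmH2O.
τ = R × C = 5.625 × 0.07377 L/cmH2O = 0.415 s.
Fraction remaining = e^(−Te/τ) = e^(−0.29/0.415) = 0.4972; trapped volume = 442.64 × 0.4972 = 220.08 mL.
Additional alveolar pressure from trapping ≈ V_trapped / C = 220.08 / 73.773 = 2.983 cmH2O.

3.0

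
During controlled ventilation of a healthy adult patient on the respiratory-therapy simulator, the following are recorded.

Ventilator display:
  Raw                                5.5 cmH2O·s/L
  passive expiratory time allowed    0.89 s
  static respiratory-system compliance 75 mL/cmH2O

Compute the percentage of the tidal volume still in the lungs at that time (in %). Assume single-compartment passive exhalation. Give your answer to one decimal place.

11.6

τ = R × C = 5.5 × 75 mL/cmH2O = 5.5 × 0.075 L/cmH2O = 0.4125 s.
Passive exhalation: V(t)/V₀ = e^(−t/τ) = e^(−0.89/0.4125) = 0.1156.
Fraction remaining = 0.1156 → 11.56%.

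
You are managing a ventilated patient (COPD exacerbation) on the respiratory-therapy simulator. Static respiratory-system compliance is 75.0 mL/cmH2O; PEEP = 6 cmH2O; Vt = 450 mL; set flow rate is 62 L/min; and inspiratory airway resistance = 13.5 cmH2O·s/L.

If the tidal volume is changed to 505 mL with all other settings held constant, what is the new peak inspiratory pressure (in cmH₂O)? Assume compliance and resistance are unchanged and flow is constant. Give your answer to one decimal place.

Flow: 62 L/min ÷ 60 = 1.0333 L/s.
PIP = Vt/C + R·V̇ + PEEP (constant-flow equation of motion).
Only the elastic term changes: ΔPIP = ΔVt / C = (505 − 450) / 75.0 = 0.7333 cmH2O.
Original PIP = 450/75.0 + 13.5×1.0333 + 6 = 25.95 cmH2O; new PIP = 25.95 + (0.7333) = 26.683 cmH2O.

26.7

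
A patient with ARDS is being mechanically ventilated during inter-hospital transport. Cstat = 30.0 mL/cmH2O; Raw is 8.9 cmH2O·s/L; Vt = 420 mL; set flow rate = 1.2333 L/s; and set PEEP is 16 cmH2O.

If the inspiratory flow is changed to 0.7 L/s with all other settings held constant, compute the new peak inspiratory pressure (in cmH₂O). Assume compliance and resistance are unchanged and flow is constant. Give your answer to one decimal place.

PIP = Vt/C + R·V̇ + PEEP (constant-flow equation of motion).
Only the resistive term changes: ΔPIP = R × ΔV̇ = 8.9 × (0.7 − 1.2333) = 8.9 × -0.5333 = -4.746 cmH2O.
Original PIP = 420/30.0 + 8.9×1.2333 + 16 = 40.976 cmH2O; new PIP = 40.976 + (-4.746) = 36.23 cmH2O.

36.2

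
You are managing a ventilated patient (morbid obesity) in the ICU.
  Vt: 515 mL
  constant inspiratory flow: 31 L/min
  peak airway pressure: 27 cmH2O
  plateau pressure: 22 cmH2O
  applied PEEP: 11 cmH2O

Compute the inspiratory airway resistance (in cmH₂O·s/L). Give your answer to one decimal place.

9.7

Flow: 31 L/min ÷ 60 = 0.5167 L/s.
Raw = (PIP − Pplat) / flow = (27 − 22) / 0.5167 = 5.0 / 0.5167 = 9.677 cmH2O·s/L.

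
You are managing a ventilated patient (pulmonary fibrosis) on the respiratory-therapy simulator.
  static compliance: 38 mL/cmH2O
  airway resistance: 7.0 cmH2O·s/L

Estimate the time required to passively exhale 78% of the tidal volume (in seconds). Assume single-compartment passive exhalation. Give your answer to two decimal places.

0.40

τ = R × C = 7.0 × 38 mL/cmH2O = 7.0 × 0.038 L/cmH2O = 0.266 s.
Exhaled fraction f = 1 − e^(−t/τ) → t = −τ·ln(1 − f) = −0.266·ln(0.22) = 0.4028 s.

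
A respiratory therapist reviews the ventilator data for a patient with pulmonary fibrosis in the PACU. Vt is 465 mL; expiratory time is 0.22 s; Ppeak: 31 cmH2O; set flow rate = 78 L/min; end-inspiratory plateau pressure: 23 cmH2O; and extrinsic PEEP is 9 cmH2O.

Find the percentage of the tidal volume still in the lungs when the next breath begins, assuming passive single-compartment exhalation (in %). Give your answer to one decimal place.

34.1

Flow: 78 L/min ÷ 60 = 1.3 L/s.
R = (PIP − Pplat)/V̇ = (31 − 23) / 1.3 = 8.0/1.3 = 6.154 cmH2O·s/L.
C = Vt/(Pplat − PEEP) = 465.0 / (23 − 9) = 465.0/14.0 = 33.214 mL/cmH2O.
τ = R × C = 6.154 × 0.03321 L/cmH2O = 0.2044 s.
Fraction remaining at end-expiration = e^(−Te/τ) = e^(−0.22/0.2044) = 0.3408 → 34.08%.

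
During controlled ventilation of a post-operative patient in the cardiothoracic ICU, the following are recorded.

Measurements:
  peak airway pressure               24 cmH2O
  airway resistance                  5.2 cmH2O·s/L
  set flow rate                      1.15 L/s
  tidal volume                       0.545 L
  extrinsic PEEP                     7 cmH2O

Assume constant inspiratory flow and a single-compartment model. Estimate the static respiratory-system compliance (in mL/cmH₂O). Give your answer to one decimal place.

49.5

Equation of motion (constant flow): PIP = Vt/C + R·V̇ + PEEP.
Vt/C = PIP − R·V̇ − PEEP = 24 − 5.2×1.15 − 7 = 24 − 5.98 − 7 = 11.02 cmH2O.
C = Vt / 11.02 = 545 / 11.02 = 49.456 mL/cmH2O.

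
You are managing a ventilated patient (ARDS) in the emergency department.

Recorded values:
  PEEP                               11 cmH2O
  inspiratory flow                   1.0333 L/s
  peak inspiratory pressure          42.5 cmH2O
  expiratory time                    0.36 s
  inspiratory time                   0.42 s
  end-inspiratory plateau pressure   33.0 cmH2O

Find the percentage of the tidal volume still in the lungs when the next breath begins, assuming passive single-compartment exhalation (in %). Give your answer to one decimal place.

13.7

Vt = flow × Ti = 1.0333 L/s × 0.42 s × 1000 mL/L = 433.99 mL.
R = (PIP − Pplat)/V̇ = (42.5 − 33.0) / 1.0333 = 9.5/1.0333 = 9.194 cmH2O·s/L.
C = Vt/(Pplat − PEEP) = 433.99 / (33.0 − 11) = 433.99/22.0 = 19.727 mL/cmH2O.
τ = R × C = 9.194 × 0.01973 L/cmH2O = 0.1814 s.
Fraction remaining at end-expiration = e^(−Te/τ) = e^(−0.36/0.1814) = 0.1374 → 13.74%.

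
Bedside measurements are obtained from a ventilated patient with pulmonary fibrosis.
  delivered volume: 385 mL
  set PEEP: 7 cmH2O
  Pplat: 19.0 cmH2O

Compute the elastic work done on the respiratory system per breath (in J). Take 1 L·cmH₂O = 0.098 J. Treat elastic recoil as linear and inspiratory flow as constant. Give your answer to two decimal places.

Elastic work ≈ ½ × (Pplat − PEEP) × Vt = 0.5 × (19.0 − 7) × 0.385 L = 0.5 × 12.0 × 0.385 = 2.31 L·cmH2O.
× 0.098 J/(L·cmH2O) → 0.2264 J.

0.23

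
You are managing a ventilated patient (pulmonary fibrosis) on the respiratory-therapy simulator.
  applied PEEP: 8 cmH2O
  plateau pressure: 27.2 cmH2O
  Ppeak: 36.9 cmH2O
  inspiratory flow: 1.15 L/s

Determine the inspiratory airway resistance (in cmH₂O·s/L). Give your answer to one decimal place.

Raw = (PIP − Pplat) / flow = (36.9 − 27.2) / 1.15 = 9.7 / 1.15 = 8.435 cmH2O·s/L.

8.4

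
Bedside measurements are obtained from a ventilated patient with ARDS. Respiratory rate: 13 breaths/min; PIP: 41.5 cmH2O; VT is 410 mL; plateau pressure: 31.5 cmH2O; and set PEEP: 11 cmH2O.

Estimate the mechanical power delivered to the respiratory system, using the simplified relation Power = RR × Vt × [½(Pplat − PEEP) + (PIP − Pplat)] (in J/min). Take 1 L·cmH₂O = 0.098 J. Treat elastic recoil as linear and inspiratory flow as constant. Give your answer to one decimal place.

10.6

Per-breath work = Vt × [½(Pplat−PEEP) + (PIP−Pplat)] = 0.410 × [0.5×20.5 + 10.0] = 0.410 × 20.25 = 8.303 L·cmH2O.
Power = 13 × 8.303 = 107.94 L·cmH2O/min.
× 0.098 J/(L·cmH2O) → 10.578 J/min.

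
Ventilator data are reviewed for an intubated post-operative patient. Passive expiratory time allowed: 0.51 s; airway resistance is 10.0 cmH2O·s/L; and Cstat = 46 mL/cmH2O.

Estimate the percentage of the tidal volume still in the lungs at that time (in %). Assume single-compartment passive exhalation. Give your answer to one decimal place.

33.0

τ = R × C = 10.0 × 46 mL/cmH2O = 10.0 × 0.046 L/cmH2O = 0.46 s.
Passive exhalation: V(t)/V₀ = e^(−t/τ) = e^(−0.51/0.46) = 0.33.
Fraction remaining = 0.33 → 33.0%.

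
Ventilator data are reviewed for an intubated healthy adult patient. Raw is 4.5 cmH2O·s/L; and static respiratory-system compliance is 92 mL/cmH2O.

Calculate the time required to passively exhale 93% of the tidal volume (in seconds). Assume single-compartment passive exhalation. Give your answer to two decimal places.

1.10

τ = R × C = 4.5 × 92 mL/cmH2O = 4.5 × 0.092 L/cmH2O = 0.414 s.
Exhaled fraction f = 1 − e^(−t/τ) → t = −τ·ln(1 − f) = −0.414·ln(0.07) = 1.101 s.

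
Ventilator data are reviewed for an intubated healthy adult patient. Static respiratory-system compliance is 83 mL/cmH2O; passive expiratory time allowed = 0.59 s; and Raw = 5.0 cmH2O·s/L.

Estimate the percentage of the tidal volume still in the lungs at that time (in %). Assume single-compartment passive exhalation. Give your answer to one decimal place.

24.1

τ = R × C = 5.0 × 83 mL/cmH2O = 5.0 × 0.083 L/cmH2O = 0.415 s.
Passive exhalation: V(t)/V₀ = e^(−t/τ) = e^(−0.59/0.415) = 0.2413.
Fraction remaining = 0.2413 → 24.13%.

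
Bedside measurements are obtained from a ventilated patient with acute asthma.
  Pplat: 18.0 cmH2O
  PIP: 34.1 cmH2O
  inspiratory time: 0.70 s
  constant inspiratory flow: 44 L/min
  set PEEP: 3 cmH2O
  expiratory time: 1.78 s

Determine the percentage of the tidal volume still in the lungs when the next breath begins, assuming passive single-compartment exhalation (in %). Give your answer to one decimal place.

Flow: 44 L/min ÷ 60 = 0.7333 L/s.
Vt = flow × Ti = 0.7333 L/s × 0.70 s × 1000 mL/L = 513.31 mL.
R = (PIP − Pplat)/V̇ = (34.1 − 18.0) / 0.7333 = 16.1/0.7333 = 21.956 cmH2O·s/L.
C = Vt/(Pplat − PEEP) = 513.31 / (18.0 − 3) = 513.31/15.0 = 34.221 mL/cmH2O.
τ = R × C = 21.956 × 0.03422 L/cmH2O = 0.7513 s.
Fraction remaining at end-expiration = e^(−Te/τ) = e^(−1.78/0.7513) = 0.09355 → 9.355%.

9.4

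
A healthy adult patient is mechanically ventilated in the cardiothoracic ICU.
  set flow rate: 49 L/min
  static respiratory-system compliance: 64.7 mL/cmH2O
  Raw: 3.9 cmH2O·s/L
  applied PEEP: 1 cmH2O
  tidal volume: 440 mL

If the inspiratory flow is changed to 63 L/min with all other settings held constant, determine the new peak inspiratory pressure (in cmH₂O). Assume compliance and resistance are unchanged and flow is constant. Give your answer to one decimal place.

Flow: 49 L/min ÷ 60 = 0.8167 L/s.
New flow: 63 L/min ÷ 60 = 1.05 L/s.
PIP = Vt/C + R·V̇ + PEEP (constant-flow equation of motion).
Only the resistive term changes: ΔPIP = R × ΔV̇ = 3.9 × (1.05 − 0.8167) = 3.9 × 0.2333 = 0.9099 cmH2O.
Original PIP = 440/64.7 + 3.9×0.8167 + 1 = 10.986 cmH2O; new PIP = 10.986 + (0.9099) = 11.896 cmH2O.

11.9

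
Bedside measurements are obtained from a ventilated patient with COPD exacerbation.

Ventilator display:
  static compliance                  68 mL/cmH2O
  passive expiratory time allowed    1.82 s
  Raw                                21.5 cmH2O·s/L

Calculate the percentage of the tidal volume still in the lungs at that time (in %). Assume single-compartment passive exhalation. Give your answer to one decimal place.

τ = R × C = 21.5 × 68 mL/cmH2O = 21.5 × 0.068 L/cmH2O = 1.462 s.
Passive exhalation: V(t)/V₀ = e^(−t/τ) = e^(−1.82/1.462) = 0.288.
Fraction remaining = 0.288 → 28.8%.

28.8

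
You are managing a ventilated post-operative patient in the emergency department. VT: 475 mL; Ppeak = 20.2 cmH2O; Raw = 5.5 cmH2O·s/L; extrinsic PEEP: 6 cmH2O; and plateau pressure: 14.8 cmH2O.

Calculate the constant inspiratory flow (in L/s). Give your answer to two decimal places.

0.98

flow = (PIP − Pplat) / Raw = 5.4 / 5.5 = 0.9818 L/s.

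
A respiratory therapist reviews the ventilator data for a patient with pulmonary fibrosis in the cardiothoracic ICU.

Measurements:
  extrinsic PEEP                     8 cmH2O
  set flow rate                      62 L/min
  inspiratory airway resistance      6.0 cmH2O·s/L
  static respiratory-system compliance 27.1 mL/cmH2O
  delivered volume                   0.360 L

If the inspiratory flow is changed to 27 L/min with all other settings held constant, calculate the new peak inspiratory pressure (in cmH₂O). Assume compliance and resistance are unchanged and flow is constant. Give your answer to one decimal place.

24.0

Flow: 62 L/min ÷ 60 = 1.0333 L/s.
New flow: 27 L/min ÷ 60 = 0.45 L/s.
PIP = Vt/C + R·V̇ + PEEP (constant-flow equation of motion).
Only the resistive term changes: ΔPIP = R × ΔV̇ = 6.0 × (0.45 − 1.0333) = 6.0 × -0.5833 = -3.5 cmH2O.
Original PIP = 360/27.1 + 6.0×1.0333 + 8 = 27.484 cmH2O; new PIP = 27.484 + (-3.5) = 23.984 cmH2O.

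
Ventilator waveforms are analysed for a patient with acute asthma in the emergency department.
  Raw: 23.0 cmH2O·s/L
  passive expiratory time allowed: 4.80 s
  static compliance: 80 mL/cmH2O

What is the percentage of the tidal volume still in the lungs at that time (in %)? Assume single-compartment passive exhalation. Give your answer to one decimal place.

τ = R × C = 23.0 × 80 mL/cmH2O = 23.0 × 0.080 L/cmH2O = 1.84 s.
Passive exhalation: V(t)/V₀ = e^(−t/τ) = e^(−4.80/1.84) = 0.07363.
Fraction remaining = 0.07363 → 7.363%.

7.4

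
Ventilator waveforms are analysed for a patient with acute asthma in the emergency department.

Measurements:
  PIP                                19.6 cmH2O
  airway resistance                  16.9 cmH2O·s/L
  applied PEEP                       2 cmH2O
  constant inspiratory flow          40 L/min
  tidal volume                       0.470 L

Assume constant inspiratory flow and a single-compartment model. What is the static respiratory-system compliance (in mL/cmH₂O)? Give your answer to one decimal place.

Flow: 40 L/min ÷ 60 = 0.6667 L/s.
Equation of motion (constant flow): PIP = Vt/C + R·V̇ + PEEP.
Vt/C = PIP − R·V̇ − PEEP = 19.6 − 16.9×0.6667 − 2 = 19.6 − 11.267 − 2 = 6.333 cmH2O.
C = Vt / 6.333 = 470 / 6.333 = 74.214 mL/cmH2O.

74.2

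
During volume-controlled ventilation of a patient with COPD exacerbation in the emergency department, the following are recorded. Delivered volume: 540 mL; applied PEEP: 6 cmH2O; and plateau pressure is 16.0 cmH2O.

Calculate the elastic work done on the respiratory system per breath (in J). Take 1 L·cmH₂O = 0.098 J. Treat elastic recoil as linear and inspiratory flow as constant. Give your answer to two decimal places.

Elastic work ≈ ½ × (Pplat − PEEP) × Vt = 0.5 × (16.0 − 6) × 0.540 L = 0.5 × 10.0 × 0.540 = 2.7 L·cmH2O.
× 0.098 J/(L·cmH2O) → 0.2646 J.

0.26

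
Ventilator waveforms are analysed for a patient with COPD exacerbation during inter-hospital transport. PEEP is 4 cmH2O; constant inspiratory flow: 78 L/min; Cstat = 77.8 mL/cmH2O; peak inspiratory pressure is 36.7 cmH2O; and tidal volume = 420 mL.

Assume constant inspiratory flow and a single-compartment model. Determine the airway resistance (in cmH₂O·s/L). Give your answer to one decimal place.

21.0

Flow: 78 L/min ÷ 60 = 1.3 L/s.
Equation of motion (constant flow): PIP = Vt/C + R·V̇ + PEEP.
R·V̇ = PIP − Vt/C − PEEP = 36.7 − 420/77.8 − 4 = 36.7 − 5.398 − 4 = 27.302 cmH2O.
R = 27.302 / 1.3 = 21.002 cmH2O·s/L.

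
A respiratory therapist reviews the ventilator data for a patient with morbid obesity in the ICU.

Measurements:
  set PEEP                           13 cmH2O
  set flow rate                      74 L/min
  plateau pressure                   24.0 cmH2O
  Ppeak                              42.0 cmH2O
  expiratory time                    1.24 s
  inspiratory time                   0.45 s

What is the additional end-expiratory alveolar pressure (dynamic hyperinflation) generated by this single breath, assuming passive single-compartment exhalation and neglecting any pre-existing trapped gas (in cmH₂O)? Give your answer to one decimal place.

Flow: 74 L/min ÷ 60 = 1.2333 L/s.
Vt = flow × Ti = 1.2333 L/s × 0.45 s × 1000 mL/L = 554.99 mL.
R = (PIP − Pplat)/V̇ = (42.0 − 24.0) / 1.2333 = 18.0/1.2333 = 14.595 cmH2O·s/L.
C = Vt/(Pplat − PEEP) = 554.99 / (24.0 − 13) = 554.99/11.0 = 50.454 mL/cmH2O.
τ = R × C = 14.595 × 0.05045 L/cmH2O = 0.7363 s.
Fraction remaining = e^(−Te/τ) = e^(−1.24/0.7363) = 0.1856; trapped volume = 554.99 × 0.1856 = 103.01 mL.
Additional alveolar pressure from trapping ≈ V_trapped / C = 103.01 / 50.454 = 2.042 cmH2O.

2.0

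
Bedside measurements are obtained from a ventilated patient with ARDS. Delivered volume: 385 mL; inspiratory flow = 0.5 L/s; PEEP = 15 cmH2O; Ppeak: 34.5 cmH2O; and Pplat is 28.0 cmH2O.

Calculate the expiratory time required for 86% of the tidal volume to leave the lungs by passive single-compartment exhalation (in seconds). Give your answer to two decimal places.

R = (PIP − Pplat)/V̇ = (34.5 − 28.0) / 0.5 = 6.5/0.5 = 13.0 cmH2O·s/L.
C = Vt/(Pplat − PEEP) = 385.0 / (28.0 − 15) = 385.0/13.0 = 29.615 mL/cmH2O.
τ = R × C = 13.0 × 0.02962 L/cmH2O = 0.3851 s.
t = −τ·ln(1 − 0.86) = −0.3851·ln(0.14) = 0.7572 s.

0.76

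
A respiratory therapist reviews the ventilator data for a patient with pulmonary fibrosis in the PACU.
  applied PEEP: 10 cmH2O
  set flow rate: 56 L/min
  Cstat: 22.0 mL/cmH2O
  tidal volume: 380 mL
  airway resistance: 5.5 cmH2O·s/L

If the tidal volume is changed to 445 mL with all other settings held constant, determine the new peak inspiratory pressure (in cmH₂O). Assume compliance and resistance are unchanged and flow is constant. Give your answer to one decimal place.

Flow: 56 L/min ÷ 60 = 0.9333 L/s.
PIP = Vt/C + R·V̇ + PEEP (constant-flow equation of motion).
Only the elastic term changes: ΔPIP = ΔVt / C = (445 − 380) / 22.0 = 2.955 cmH2O.
Original PIP = 380/22.0 + 5.5×0.9333 + 10 = 32.406 cmH2O; new PIP = 32.406 + (2.955) = 35.361 cmH2O.

35.4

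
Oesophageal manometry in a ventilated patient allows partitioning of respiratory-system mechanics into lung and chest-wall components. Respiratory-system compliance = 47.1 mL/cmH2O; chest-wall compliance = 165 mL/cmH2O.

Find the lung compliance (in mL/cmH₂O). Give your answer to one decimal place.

1/CL = 1/Crs − 1/Ccw.
1/CL = 1/47.1 − 1/165 = 0.01517.
CL = 65.92 mL/cmH2O.

65.9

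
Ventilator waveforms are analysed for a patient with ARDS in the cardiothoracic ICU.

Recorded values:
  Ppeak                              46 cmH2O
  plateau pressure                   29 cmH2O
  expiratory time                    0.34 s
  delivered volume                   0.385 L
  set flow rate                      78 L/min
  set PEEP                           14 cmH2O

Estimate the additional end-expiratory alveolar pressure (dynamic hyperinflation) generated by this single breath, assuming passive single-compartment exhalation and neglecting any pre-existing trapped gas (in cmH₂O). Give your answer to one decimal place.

5.4

Flow: 78 L/min ÷ 60 = 1.3 L/s.
R = (PIP − Pplat)/V̇ = (46 − 29) / 1.3 = 17.0/1.3 = 13.077 cmH2O·s/L.
C = Vt/(Pplat − PEEP) = 385.0 / (29 − 14) = 385.0/15.0 = 25.667 mL/cmH2O.
τ = R × C = 13.077 × 0.02567 L/cmH2O = 0.3357 s.
Fraction remaining = e^(−Te/τ) = e^(−0.34/0.3357) = 0.3632; trapped volume = 385.0 × 0.3632 = 139.83 mL.
Additional alveolar pressure from trapping ≈ V_trapped / C = 139.83 / 25.667 = 5.448 cmH2O.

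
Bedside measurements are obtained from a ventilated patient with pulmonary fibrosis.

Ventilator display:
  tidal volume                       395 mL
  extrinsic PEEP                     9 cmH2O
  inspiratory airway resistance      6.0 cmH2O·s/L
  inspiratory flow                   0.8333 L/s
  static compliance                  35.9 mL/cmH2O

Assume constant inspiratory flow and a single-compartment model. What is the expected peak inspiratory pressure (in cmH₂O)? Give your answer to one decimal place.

25.0

Equation of motion (constant flow): PIP = Vt/C + R·V̇ + PEEP.
PIP = 395/35.9 + 6.0×0.8333 + 9 = 11.003 + 5.0 + 9 = 25.003 cmH2O.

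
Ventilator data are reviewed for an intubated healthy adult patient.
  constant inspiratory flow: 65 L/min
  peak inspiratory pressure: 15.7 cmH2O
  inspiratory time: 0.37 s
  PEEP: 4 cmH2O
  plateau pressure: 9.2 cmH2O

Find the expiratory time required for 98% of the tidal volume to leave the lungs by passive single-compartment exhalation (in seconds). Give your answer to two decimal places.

1.81

Flow: 65 L/min ÷ 60 = 1.0833 L/s.
Vt = flow × Ti = 1.0833 L/s × 0.37 s × 1000 mL/L = 400.82 mL.
R = (PIP − Pplat)/V̇ = (15.7 − 9.2) / 1.0833 = 6.5/1.0833 = 6.0 cmH2O·s/L.
C = Vt/(Pplat − PEEP) = 400.82 / (9.2 − 4) = 400.82/5.2 = 77.081 mL/cmH2O.
τ = R × C = 6.0 × 0.07708 L/cmH2O = 0.4625 s.
t = −τ·ln(1 − 0.98) = −0.4625·ln(0.02) = 1.809 s.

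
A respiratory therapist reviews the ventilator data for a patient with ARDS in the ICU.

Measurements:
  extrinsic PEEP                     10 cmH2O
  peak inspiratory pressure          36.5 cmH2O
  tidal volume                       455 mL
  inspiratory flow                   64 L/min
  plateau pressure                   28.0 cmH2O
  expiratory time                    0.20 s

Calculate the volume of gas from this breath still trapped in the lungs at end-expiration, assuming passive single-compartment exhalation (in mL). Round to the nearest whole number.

Flow: 64 L/min ÷ 60 = 1.0667 L/s.
R = (PIP − Pplat)/V̇ = (36.5 − 28.0) / 1.0667 = 8.5/1.0667 = 7.969 cmH2O·s/L.
C = Vt/(Pplat − PEEP) = 455.0 / (28.0 − 10) = 455.0/18.0 = 25.278 mL/cmH2O.
τ = R × C = 7.969 × 0.02528 L/cmH2O = 0.2015 s.
Fraction remaining = e^(−Te/τ) = e^(−0.20/0.2015) = 0.3706.
Trapped volume = 455.0 × 0.3706 = 168.62 mL.

169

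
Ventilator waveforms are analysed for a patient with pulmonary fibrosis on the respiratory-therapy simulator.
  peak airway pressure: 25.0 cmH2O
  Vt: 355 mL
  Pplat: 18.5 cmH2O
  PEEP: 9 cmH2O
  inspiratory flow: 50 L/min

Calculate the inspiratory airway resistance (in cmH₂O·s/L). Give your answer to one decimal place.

7.8

Flow: 50 L/min ÷ 60 = 0.8333 L/s.
Raw = (PIP − Pplat) / flow = (25.0 − 18.5) / 0.8333 = 6.5 / 0.8333 = 7.8 cmH2O·s/L.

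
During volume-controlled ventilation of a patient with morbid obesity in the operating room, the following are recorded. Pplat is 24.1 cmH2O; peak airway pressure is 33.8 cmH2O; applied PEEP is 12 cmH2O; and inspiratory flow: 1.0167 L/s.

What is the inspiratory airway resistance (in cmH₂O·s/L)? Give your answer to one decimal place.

9.5

Raw = (PIP − Pplat) / flow = (33.8 − 24.1) / 1.0167 = 9.7 / 1.0167 = 9.541 cmH2O·s/L.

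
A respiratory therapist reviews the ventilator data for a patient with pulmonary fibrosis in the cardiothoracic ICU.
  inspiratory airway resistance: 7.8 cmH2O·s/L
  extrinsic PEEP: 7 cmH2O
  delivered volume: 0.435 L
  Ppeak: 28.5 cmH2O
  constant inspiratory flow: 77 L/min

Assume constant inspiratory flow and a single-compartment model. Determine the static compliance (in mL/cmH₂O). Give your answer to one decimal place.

Flow: 77 L/min ÷ 60 = 1.2833 L/s.
Equation of motion (constant flow): PIP = Vt/C + R·V̇ + PEEP.
Vt/C = PIP − R·V̇ − PEEP = 28.5 − 7.8×1.2833 − 7 = 28.5 − 10.01 − 7 = 11.49 cmH2O.
C = Vt / 11.49 = 435 / 11.49 = 37.859 mL/cmH2O.

37.9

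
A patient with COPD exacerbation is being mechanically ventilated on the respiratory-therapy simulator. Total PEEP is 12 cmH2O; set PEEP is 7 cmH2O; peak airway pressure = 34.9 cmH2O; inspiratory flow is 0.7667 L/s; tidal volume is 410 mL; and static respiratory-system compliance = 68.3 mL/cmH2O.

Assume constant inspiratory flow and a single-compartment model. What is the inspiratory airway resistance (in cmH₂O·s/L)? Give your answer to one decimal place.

22.0

Total PEEP = 12 cmH2O (set 7 + intrinsic 5); this is the baseline alveolar pressure.
Equation of motion (constant flow): PIP = Vt/C + R·V̇ + PEEP.
R·V̇ = PIP − Vt/C − PEEP = 34.9 − 410/68.3 − 12 = 34.9 − 6.003 − 12 = 16.897 cmH2O.
R = 16.897 / 0.7667 = 22.039 cmH2O·s/L.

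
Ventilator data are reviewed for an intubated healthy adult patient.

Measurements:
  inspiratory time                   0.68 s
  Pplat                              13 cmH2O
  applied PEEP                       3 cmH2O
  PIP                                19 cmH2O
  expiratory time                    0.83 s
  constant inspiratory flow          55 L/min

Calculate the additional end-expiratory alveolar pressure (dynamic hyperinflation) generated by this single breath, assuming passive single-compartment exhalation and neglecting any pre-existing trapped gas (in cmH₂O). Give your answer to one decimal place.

Flow: 55 L/min ÷ 60 = 0.9167 L/s.
Vt = flow × Ti = 0.9167 L/s × 0.68 s × 1000 mL/L = 623.36 mL.
R = (PIP − Pplat)/V̇ = (19 − 13) / 0.9167 = 6.0/0.9167 = 6.545 cmH2O·s/L.
C = Vt/(Pplat − PEEP) = 623.36 / (13 − 3) = 623.36/10.0 = 62.336 mL/cmH2O.
τ = R × C = 6.545 × 0.06234 L/cmH2O = 0.408 s.
Fraction remaining = e^(−Te/τ) = e^(−0.83/0.408) = 0.1308; trapped volume = 623.36 × 0.1308 = 81.535 mL.
Additional alveolar pressure from trapping ≈ V_trapped / C = 81.535 / 62.336 = 1.308 cmH2O.

1.3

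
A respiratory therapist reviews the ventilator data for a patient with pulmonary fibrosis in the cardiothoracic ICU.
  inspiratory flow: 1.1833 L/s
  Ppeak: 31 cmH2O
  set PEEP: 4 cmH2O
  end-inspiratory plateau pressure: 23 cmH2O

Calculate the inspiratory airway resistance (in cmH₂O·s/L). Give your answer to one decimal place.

Raw = (PIP − Pplat) / flow = (31 − 23) / 1.1833 = 8.0 / 1.1833 = 6.761 cmH2O·s/L.

6.8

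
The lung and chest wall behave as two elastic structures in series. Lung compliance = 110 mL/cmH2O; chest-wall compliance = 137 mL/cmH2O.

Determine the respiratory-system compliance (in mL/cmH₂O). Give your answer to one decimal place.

61.0

Lung and chest wall are elastances in series: 1/Crs = 1/CL + 1/Ccw.
1/Crs = 1/110 + 1/137 = 0.01639.
Crs = 61.013 mL/cmH2O.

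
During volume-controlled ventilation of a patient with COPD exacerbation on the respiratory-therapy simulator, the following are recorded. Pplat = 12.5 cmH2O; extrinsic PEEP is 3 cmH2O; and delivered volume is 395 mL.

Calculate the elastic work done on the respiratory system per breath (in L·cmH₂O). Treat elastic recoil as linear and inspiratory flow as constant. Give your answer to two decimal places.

1.88

Elastic work ≈ ½ × (Pplat − PEEP) × Vt = 0.5 × (12.5 − 3) × 0.395 L = 0.5 × 9.5 × 0.395 = 1.876 L·cmH2O.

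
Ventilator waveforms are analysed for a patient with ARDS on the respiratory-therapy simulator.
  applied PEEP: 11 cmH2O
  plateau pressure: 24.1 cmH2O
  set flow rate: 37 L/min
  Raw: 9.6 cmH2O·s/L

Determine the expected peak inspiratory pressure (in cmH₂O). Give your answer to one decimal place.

Flow: 37 L/min ÷ 60 = 0.6167 L/s.
PIP = Pplat + Raw × flow = 24.1 + 9.6 × 0.6167 = 24.1 + 5.92 = 30.02 cmH2O.

30.0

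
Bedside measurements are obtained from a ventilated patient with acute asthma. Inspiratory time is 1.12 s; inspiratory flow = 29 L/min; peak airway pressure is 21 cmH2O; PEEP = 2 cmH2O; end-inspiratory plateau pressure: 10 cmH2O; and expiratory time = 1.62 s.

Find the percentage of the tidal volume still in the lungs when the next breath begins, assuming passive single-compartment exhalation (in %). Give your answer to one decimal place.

34.9

Flow: 29 L/min ÷ 60 = 0.4833 L/s.
Vt = flow × Ti = 0.4833 L/s × 1.12 s × 1000 mL/L = 541.3 mL.
R = (PIP − Pplat)/V̇ = (21 − 10) / 0.4833 = 11.0/0.4833 = 22.76 cmH2O·s/L.
C = Vt/(Pplat − PEEP) = 541.3 / (10 − 2) = 541.3/8.0 = 67.663 mL/cmH2O.
τ = R × C = 22.76 × 0.06766 L/cmH2O = 1.54 s.
Fraction remaining at end-expiration = e^(−Te/τ) = e^(−1.62/1.54) = 0.3493 → 34.93%.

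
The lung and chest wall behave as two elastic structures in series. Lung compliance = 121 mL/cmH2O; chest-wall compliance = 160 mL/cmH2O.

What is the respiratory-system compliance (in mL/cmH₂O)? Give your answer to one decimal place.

68.9

Lung and chest wall are elastances in series: 1/Crs = 1/CL + 1/Ccw.
1/Crs = 1/121 + 1/160 = 0.01451.
Crs = 68.918 mL/cmH2O.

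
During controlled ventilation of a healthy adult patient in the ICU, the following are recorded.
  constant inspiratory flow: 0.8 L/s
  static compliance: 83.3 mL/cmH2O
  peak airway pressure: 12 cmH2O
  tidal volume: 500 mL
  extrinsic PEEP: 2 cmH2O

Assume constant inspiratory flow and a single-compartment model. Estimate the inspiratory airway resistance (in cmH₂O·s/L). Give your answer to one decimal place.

Equation of motion (constant flow): PIP = Vt/C + R·V̇ + PEEP.
R·V̇ = PIP − Vt/C − PEEP = 12 − 500/83.3 − 2 = 12 − 6.002 − 2 = 3.998 cmH2O.
R = 3.998 / 0.8 = 4.998 cmH2O·s/L.

5.0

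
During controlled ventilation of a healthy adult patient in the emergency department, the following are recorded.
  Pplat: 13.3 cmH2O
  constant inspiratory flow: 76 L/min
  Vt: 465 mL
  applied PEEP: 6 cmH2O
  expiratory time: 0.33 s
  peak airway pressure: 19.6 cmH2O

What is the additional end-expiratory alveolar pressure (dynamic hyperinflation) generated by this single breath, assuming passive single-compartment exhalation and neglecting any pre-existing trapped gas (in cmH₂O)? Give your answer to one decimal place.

2.6

Flow: 76 L/min ÷ 60 = 1.2667 L/s.
R = (PIP − Pplat)/V̇ = (19.6 − 13.3) / 1.2667 = 6.3/1.2667 = 4.974 cmH2O·s/L.
C = Vt/(Pplat − PEEP) = 465.0 / (13.3 − 6) = 465.0/7.3 = 63.699 mL/cmH2O.
τ = R × C = 4.974 × 0.0637 L/cmH2O = 0.3168 s.
Fraction remaining = e^(−Te/τ) = e^(−0.33/0.3168) = 0.3529; trapped volume = 465.0 × 0.3529 = 164.1 mL.
Additional alveolar pressure from trapping ≈ V_trapped / C = 164.1 / 63.699 = 2.576 cmH2O.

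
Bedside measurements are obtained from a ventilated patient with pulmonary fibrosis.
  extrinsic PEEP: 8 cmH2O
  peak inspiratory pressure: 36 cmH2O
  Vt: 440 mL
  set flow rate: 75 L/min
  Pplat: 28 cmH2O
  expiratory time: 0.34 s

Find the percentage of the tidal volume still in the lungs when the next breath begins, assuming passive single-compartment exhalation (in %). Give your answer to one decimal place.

8.9

Flow: 75 L/min ÷ 60 = 1.25 L/s.
R = (PIP − Pplat)/V̇ = (36 − 28) / 1.25 = 8.0/1.25 = 6.4 cmH2O·s/L.
C = Vt/(Pplat − PEEP) = 440.0 / (28 − 8) = 440.0/20.0 = 22.0 mL/cmH2O.
τ = R × C = 6.4 × 0.022 L/cmH2O = 0.1408 s.
Fraction remaining at end-expiration = e^(−Te/τ) = e^(−0.34/0.1408) = 0.08939 → 8.939%.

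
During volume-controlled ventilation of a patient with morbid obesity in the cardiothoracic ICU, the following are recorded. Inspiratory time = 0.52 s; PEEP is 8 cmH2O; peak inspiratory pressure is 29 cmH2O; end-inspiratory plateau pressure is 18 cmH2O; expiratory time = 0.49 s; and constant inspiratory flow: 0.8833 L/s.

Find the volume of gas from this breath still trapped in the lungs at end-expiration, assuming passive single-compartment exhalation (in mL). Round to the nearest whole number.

195

Vt = flow × Ti = 0.8833 L/s × 0.52 s × 1000 mL/L = 459.32 mL.
R = (PIP − Pplat)/V̇ = (29 − 18) / 0.8833 = 11.0/0.8833 = 12.453 cmH2O·s/L.
C = Vt/(Pplat − PEEP) = 459.32 / (18 − 8) = 459.32/10.0 = 45.932 mL/cmH2O.
τ = R × C = 12.453 × 0.04593 L/cmH2O = 0.572 s.
Fraction remaining = e^(−Te/τ) = e^(−0.49/0.572) = 0.4246.
Trapped volume = 459.32 × 0.4246 = 195.03 mL.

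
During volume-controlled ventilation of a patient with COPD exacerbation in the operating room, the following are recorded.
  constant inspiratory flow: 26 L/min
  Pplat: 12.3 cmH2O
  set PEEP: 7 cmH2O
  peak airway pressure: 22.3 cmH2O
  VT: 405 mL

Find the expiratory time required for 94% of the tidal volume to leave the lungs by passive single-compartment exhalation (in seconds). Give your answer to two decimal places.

4.96

Flow: 26 L/min ÷ 60 = 0.4333 L/s.
R = (PIP − Pplat)/V̇ = (22.3 − 12.3) / 0.4333 = 10.0/0.4333 = 23.079 cmH2O·s/L.
C = Vt/(Pplat − PEEP) = 405.0 / (12.3 − 7) = 405.0/5.3 = 76.415 mL/cmH2O.
τ = R × C = 23.079 × 0.07642 L/cmH2O = 1.764 s.
t = −τ·ln(1 − 0.94) = −1.764·ln(0.06) = 4.963 s.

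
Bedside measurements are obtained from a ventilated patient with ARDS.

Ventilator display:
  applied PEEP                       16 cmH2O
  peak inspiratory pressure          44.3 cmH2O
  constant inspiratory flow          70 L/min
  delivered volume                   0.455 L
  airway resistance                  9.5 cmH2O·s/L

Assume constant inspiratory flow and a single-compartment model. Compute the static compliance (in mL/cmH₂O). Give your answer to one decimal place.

Flow: 70 L/min ÷ 60 = 1.1667 L/s.
Equation of motion (constant flow): PIP = Vt/C + R·V̇ + PEEP.
Vt/C = PIP − R·V̇ − PEEP = 44.3 − 9.5×1.1667 − 16 = 44.3 − 11.084 − 16 = 17.216 cmH2O.
C = Vt / 17.216 = 455 / 17.216 = 26.429 mL/cmH2O.

26.4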